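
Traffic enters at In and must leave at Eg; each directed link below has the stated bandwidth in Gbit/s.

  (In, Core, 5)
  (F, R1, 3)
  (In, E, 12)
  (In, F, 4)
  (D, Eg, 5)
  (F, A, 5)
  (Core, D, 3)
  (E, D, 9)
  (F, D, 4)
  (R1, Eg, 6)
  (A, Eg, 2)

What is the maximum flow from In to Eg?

9

Augment In→E→D→Eg: bottleneck 5, flow now 5.
Augment In→F→A→Eg: bottleneck 2, flow now 7.
Augment In→F→R1→Eg: bottleneck 2, flow now 9.
No augmenting path remains; maximum flow = 9.
In the residual graph, reachable from In: {In, E, Core, D}.
Min-cut edges: In→F (4), D→Eg (5); capacity 4 + 5 = 9.
This cut is saturated, so no flow can exceed 9.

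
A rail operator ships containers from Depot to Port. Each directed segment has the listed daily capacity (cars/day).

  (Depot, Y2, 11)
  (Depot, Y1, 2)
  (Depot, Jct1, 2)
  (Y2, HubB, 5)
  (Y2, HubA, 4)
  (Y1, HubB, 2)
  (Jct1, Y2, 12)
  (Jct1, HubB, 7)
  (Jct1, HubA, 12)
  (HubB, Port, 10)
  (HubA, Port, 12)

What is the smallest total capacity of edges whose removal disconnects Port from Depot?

13

Augment Depot→Y2→HubB→Port: bottleneck 5, flow now 5.
Augment Depot→Y2→HubA→Port: bottleneck 4, flow now 9.
Augment Depot→Y1→HubB→Port: bottleneck 2, flow now 11.
Augment Depot→Jct1→HubB→Port: bottleneck 2, flow now 13.
No augmenting path remains; maximum flow = 13.
By max-flow min-cut, the minimum cut capacity equals the max flow.
In the residual graph, reachable from Depot: {Depot, Y2}.
Min-cut edges: Depot→Y1 (2), Depot→Jct1 (2), Y2→HubB (5), Y2→HubA (4); capacity 2 + 2 + 5 + 4 = 13.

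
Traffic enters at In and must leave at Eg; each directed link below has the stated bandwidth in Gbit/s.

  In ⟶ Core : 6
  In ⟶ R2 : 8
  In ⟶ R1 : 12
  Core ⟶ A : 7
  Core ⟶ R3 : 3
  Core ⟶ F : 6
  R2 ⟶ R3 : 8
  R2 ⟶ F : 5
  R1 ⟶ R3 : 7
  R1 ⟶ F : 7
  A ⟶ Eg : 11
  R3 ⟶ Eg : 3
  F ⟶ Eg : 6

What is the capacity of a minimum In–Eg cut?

15

Augment In→Core→A→Eg: bottleneck 6, flow now 6.
Augment In→R2→R3→Eg: bottleneck 3, flow now 9.
Augment In→R2→F→Eg: bottleneck 5, flow now 14.
Augment In→R1→F→Eg: bottleneck 1, flow now 15.
No augmenting path remains; maximum flow = 15.
By max-flow min-cut, the minimum cut capacity equals the max flow.
In the residual graph, reachable from In: {In, R2, R1, R3, F}.
Min-cut edges: In→Core (6), R3→Eg (3), F→Eg (6); capacity 6 + 3 + 6 = 15.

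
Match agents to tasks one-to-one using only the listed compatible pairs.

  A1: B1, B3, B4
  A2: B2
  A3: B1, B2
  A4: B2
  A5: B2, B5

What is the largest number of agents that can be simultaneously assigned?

4

Unit-capacity flow: source→left, listed edges, right→sink; max matching = max flow.
Augmenting path A1→B1 (+1); matched 1.
Augmenting path A2→B2 (+1); matched 2.
Augmenting path A5→B5 (+1); matched 3.
Augmenting path A3→B1→A1→B3 (+1); matched 4.
No augmenting path remains; maximum matching = 4.
König certificate: {A1, A3, A5, B2} is a vertex cover of size 4 (every listed pair touches it), so no matching can be larger.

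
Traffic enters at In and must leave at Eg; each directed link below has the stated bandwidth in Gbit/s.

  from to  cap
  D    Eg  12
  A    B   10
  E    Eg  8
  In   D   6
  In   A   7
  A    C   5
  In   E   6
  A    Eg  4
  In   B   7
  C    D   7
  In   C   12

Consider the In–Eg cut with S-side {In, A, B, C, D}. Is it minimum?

Yes — it is a minimum cut (capacity 22).

Given cut capacity: 6 + 4 + 12 = 22.
Augment In→A→Eg: bottleneck 4, flow now 4.
Augment In→D→Eg: bottleneck 6, flow now 10.
Augment In→E→Eg: bottleneck 6, flow now 16.
Augment In→C→D→Eg: bottleneck 6, flow now 22.
No augmenting path remains; maximum flow = 22.
Cut capacity 22 equals the max flow, so it is a minimum cut.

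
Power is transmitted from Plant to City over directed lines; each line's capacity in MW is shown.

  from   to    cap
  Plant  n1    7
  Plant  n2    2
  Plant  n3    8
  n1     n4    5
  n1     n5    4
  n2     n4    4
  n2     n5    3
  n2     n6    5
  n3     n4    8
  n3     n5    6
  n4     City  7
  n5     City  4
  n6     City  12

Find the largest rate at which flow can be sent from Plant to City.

13

Augment Plant→n1→n4→City: bottleneck 5, flow now 5.
Augment Plant→n1→n5→City: bottleneck 2, flow now 7.
Augment Plant→n2→n4→City: bottleneck 2, flow now 9.
Augment Plant→n3→n5→City: bottleneck 2, flow now 11.
Augment Plant→n3→n4→n2→n6→City: bottleneck 2, flow now 13. (uses reverse residual edge)
No augmenting path remains; maximum flow = 13.
In the residual graph, reachable from Plant: {Plant, n1, n3, n4, n5}.
Min-cut edges: Plant→n2 (2), n4→City (7), n5→City (4); capacity 2 + 7 + 4 = 13.
This cut is saturated, so no flow can exceed 13.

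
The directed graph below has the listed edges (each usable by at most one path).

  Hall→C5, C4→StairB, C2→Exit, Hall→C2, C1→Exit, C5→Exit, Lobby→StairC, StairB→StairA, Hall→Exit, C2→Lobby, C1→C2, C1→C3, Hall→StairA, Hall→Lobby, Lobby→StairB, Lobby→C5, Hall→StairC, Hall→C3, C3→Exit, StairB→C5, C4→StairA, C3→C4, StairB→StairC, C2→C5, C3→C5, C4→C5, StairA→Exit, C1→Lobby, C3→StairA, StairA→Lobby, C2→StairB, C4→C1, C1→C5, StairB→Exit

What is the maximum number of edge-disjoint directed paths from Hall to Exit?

6

Assign every edge capacity 1; by Menger, the answer equals the max flow.
Path Hall→Exit (+1); total 1.
Path Hall→C3→Exit (+1); total 2.
Path Hall→C2→Exit (+1); total 3.
Path Hall→StairA→Exit (+1); total 4.
Path Hall→C5→Exit (+1); total 5.
Path Hall→Lobby→StairB→Exit (+1); total 6.
No residual Hall→Exit path; max flow = 6.
Certifying cut of size 6: {Hall→C2, Hall→C3, Hall→C5, Hall→Exit, Hall→Lobby, Hall→StairA}.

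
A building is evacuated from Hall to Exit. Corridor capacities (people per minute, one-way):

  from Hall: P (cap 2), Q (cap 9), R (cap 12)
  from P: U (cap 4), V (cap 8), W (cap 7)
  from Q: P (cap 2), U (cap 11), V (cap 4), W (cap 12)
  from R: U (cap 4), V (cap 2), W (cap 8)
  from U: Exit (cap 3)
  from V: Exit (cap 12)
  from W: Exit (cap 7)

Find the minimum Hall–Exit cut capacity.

20

Augment Hall→P→U→Exit: bottleneck 2, flow now 2.
Augment Hall→Q→U→Exit: bottleneck 1, flow now 3.
Augment Hall→Q→V→Exit: bottleneck 4, flow now 7.
Augment Hall→Q→W→Exit: bottleneck 4, flow now 11.
Augment Hall→R→V→Exit: bottleneck 2, flow now 13.
Augment Hall→R→W→Exit: bottleneck 3, flow now 16.
Augment Hall→R→U→P→V→Exit: bottleneck 2, flow now 18. (uses reverse residual edge)
Augment Hall→R→U→Q→P→V→Exit: bottleneck 1, flow now 19. (uses reverse residual edge)
Augment Hall→R→W→Q→P→V→Exit: bottleneck 1, flow now 20. (uses reverse residual edge)
No augmenting path remains; maximum flow = 20.
By max-flow min-cut, the minimum cut capacity equals the max flow.
In the residual graph, reachable from Hall: {Hall, Q, R, U, W}.
Min-cut edges: Hall→P (2), Q→P (2), Q→V (4), R→V (2), U→Exit (3), W→Exit (7); capacity 2 + 2 + 4 + 2 + 3 + 7 = 20.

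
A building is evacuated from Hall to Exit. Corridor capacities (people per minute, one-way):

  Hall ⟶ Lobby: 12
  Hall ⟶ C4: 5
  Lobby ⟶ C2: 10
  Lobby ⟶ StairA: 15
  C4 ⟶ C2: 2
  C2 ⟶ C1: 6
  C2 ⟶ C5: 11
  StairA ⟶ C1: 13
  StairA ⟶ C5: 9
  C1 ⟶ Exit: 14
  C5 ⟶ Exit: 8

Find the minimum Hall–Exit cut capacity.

Augment Hall→Lobby→C2→C1→Exit: bottleneck 6, flow now 6.
Augment Hall→Lobby→C2→C5→Exit: bottleneck 4, flow now 10.
Augment Hall→Lobby→StairA→C1→Exit: bottleneck 2, flow now 12.
Augment Hall→C4→C2→C5→Exit: bottleneck 2, flow now 14.
No augmenting path remains; maximum flow = 14.
By max-flow min-cut, the minimum cut capacity equals the max flow.
In the residual graph, reachable from Hall: {Hall, C4}.
Min-cut edges: Hall→Lobby (12), C4→C2 (2); capacity 12 + 2 = 14.

14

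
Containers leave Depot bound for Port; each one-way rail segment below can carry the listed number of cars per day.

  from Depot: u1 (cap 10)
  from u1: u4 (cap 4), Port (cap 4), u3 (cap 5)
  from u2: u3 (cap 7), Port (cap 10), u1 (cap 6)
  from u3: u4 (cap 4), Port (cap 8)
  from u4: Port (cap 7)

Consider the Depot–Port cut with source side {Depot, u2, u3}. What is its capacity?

38

Edges leaving {Depot, u2, u3}: Depot→u1 (10), u2→u1 (6), u2→Port (10), u3→u4 (4), u3→Port (8).
Cut capacity = 10 + 6 + 10 + 4 + 8 = 38.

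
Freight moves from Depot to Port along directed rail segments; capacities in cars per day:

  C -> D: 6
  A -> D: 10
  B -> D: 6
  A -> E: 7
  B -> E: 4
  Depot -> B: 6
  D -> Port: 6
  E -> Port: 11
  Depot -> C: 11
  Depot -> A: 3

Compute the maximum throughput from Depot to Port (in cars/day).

13

Augment Depot→A→D→Port: bottleneck 3, flow now 3.
Augment Depot→B→D→Port: bottleneck 3, flow now 6.
Augment Depot→B→E→Port: bottleneck 3, flow now 9.
Augment Depot→C→D→A→E→Port: bottleneck 3, flow now 12. (uses reverse residual edge)
Augment Depot→C→D→B→E→Port: bottleneck 1, flow now 13. (uses reverse residual edge)
No augmenting path remains; maximum flow = 13.
In the residual graph, reachable from Depot: {Depot, B, C, D}.
Min-cut edges: Depot→A (3), B→E (4), D→Port (6); capacity 3 + 4 + 6 = 13.
This cut is saturated, so no flow can exceed 13.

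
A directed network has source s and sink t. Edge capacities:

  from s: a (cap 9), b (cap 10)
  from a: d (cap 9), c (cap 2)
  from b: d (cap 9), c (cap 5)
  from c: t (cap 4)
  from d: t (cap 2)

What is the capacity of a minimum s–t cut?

6

Augment s→a→c→t: bottleneck 2, flow now 2.
Augment s→a→d→t: bottleneck 2, flow now 4.
Augment s→b→c→t: bottleneck 2, flow now 6.
No augmenting path remains; maximum flow = 6.
By max-flow min-cut, the minimum cut capacity equals the max flow.
In the residual graph, reachable from s: {s, a, b, c, d}.
Min-cut edges: c→t (4), d→t (2); capacity 4 + 2 = 6.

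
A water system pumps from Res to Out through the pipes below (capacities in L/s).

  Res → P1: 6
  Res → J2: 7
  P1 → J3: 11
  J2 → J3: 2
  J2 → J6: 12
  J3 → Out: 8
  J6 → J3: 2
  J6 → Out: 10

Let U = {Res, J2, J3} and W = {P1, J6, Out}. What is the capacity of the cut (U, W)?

Edges leaving {Res, J2, J3}: Res→P1 (6), J2→J6 (12), J3→Out (8).
Cut capacity = 6 + 12 + 8 = 26.

26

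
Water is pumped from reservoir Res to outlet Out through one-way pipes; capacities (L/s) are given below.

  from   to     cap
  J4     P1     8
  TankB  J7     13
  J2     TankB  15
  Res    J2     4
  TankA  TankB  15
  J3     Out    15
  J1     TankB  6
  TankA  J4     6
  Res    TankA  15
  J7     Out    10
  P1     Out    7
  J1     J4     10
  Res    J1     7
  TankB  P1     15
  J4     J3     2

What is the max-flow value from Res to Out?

Augment Res→J2→TankB→P1→Out: bottleneck 4, flow now 4.
Augment Res→TankA→J4→P1→Out: bottleneck 3, flow now 7.
Augment Res→TankA→J4→J3→Out: bottleneck 2, flow now 9.
Augment Res→TankA→TankB→J7→Out: bottleneck 10, flow now 19.
No augmenting path remains; maximum flow = 19.
In the residual graph, reachable from Res: {Res, J2, TankA, J1, J4, TankB, P1, J7}.
Min-cut edges: J4→J3 (2), P1→Out (7), J7→Out (10); capacity 2 + 7 + 10 = 19.
This cut is saturated, so no flow can exceed 19.

19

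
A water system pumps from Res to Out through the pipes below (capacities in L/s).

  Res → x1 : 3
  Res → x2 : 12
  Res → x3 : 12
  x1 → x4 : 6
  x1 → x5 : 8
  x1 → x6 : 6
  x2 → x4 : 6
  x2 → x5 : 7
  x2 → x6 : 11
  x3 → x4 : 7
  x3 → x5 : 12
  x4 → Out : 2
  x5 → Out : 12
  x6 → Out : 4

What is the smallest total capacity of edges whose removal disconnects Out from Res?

Augment Res→x1→x4→Out: bottleneck 2, flow now 2.
Augment Res→x1→x5→Out: bottleneck 1, flow now 3.
Augment Res→x2→x5→Out: bottleneck 7, flow now 10.
Augment Res→x2→x6→Out: bottleneck 4, flow now 14.
Augment Res→x3→x5→Out: bottleneck 4, flow now 18.
No augmenting path remains; maximum flow = 18.
By max-flow min-cut, the minimum cut capacity equals the max flow.
In the residual graph, reachable from Res: {Res, x1, x2, x3, x4, x5, x6}.
Min-cut edges: x4→Out (2), x5→Out (12), x6→Out (4); capacity 2 + 12 + 4 = 18.

18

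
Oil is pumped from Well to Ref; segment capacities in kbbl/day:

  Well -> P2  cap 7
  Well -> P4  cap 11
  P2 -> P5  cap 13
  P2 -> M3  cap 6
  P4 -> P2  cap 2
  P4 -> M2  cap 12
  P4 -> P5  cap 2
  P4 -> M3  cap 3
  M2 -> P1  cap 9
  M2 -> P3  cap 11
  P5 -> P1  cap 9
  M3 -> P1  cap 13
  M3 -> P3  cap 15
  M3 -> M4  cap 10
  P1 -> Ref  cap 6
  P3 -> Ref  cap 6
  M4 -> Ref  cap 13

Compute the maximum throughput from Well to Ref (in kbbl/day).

18

Augment Well→P2→P5→P1→Ref: bottleneck 6, flow now 6.
Augment Well→P2→M3→P3→Ref: bottleneck 1, flow now 7.
Augment Well→P4→M2→P3→Ref: bottleneck 5, flow now 12.
Augment Well→P4→M3→M4→Ref: bottleneck 3, flow now 15.
Augment Well→P4→P2→M3→M4→Ref: bottleneck 2, flow now 17.
Augment Well→P4→M2→P3→M3→M4→Ref: bottleneck 1, flow now 18. (uses reverse residual edge)
No augmenting path remains; maximum flow = 18.
In the residual graph, reachable from Well: {Well}.
Min-cut edges: Well→P2 (7), Well→P4 (11); capacity 7 + 11 = 18.
This cut is saturated, so no flow can exceed 18.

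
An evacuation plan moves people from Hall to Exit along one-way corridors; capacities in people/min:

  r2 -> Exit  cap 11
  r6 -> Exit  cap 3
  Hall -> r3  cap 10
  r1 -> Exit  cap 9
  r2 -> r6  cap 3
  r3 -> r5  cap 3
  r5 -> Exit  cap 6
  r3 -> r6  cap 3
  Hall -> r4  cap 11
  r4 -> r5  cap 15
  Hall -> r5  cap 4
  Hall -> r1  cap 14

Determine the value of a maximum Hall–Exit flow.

18

Augment Hall→r1→Exit: bottleneck 9, flow now 9.
Augment Hall→r5→Exit: bottleneck 4, flow now 13.
Augment Hall→r3→r5→Exit: bottleneck 2, flow now 15.
Augment Hall→r3→r6→Exit: bottleneck 3, flow now 18.
No augmenting path remains; maximum flow = 18.
In the residual graph, reachable from Hall: {Hall, r1, r3, r4, r5}.
Min-cut edges: r1→Exit (9), r3→r6 (3), r5→Exit (6); capacity 9 + 3 + 6 = 18.
This cut is saturated, so no flow can exceed 18.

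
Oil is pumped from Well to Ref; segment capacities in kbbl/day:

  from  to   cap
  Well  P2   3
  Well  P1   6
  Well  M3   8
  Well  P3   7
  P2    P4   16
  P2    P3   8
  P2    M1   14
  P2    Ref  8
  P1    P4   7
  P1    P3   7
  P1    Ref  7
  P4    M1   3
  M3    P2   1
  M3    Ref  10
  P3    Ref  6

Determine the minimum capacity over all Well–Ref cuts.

Augment Well→P2→Ref: bottleneck 3, flow now 3.
Augment Well→P1→Ref: bottleneck 6, flow now 9.
Augment Well→M3→Ref: bottleneck 8, flow now 17.
Augment Well→P3→Ref: bottleneck 6, flow now 23.
No augmenting path remains; maximum flow = 23.
By max-flow min-cut, the minimum cut capacity equals the max flow.
In the residual graph, reachable from Well: {Well, P3}.
Min-cut edges: Well→P2 (3), Well→P1 (6), Well→M3 (8), P3→Ref (6); capacity 3 + 6 + 8 + 6 = 23.

23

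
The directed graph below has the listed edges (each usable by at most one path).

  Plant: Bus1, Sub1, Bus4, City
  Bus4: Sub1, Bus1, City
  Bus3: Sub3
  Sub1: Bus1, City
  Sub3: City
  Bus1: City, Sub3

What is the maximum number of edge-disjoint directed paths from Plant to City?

4

Assign every edge capacity 1; by Menger, the answer equals the max flow.
Path Plant→City (+1); total 1.
Path Plant→Bus4→City (+1); total 2.
Path Plant→Sub1→City (+1); total 3.
Path Plant→Bus1→City (+1); total 4.
No residual Plant→City path; max flow = 4.
Certifying cut of size 4: {Plant→Bus1, Plant→Bus4, Plant→City, Plant→Sub1}.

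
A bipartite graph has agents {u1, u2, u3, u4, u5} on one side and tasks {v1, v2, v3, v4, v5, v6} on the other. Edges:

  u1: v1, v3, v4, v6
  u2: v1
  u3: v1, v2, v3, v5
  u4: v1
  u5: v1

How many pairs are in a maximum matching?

Unit-capacity flow: source→left, listed edges, right→sink; max matching = max flow.
Augmenting path u1→v1 (+1); matched 1.
Augmenting path u3→v2 (+1); matched 2.
Augmenting path u2→v1→u1→v3 (+1); matched 3.
No augmenting path remains; maximum matching = 3.
König certificate: {u1, u3, v1} is a vertex cover of size 3 (every listed pair touches it), so no matching can be larger.

3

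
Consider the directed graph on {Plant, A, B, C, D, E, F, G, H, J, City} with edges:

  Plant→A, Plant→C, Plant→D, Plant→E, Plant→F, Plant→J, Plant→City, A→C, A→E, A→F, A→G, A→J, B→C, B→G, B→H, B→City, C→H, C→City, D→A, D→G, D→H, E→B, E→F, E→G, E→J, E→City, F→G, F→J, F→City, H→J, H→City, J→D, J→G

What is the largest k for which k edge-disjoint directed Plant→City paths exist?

Assign every edge capacity 1; by Menger, the answer equals the max flow.
Path Plant→City (+1); total 1.
Path Plant→C→City (+1); total 2.
Path Plant→E→City (+1); total 3.
Path Plant→F→City (+1); total 4.
Path Plant→D→H→City (+1); total 5.
Path Plant→A→E→B→City (+1); total 6.
No residual Plant→City path; max flow = 6.
Certifying cut of size 6: {A→E, C→City, F→City, H→City, Plant→City, Plant→E}.

6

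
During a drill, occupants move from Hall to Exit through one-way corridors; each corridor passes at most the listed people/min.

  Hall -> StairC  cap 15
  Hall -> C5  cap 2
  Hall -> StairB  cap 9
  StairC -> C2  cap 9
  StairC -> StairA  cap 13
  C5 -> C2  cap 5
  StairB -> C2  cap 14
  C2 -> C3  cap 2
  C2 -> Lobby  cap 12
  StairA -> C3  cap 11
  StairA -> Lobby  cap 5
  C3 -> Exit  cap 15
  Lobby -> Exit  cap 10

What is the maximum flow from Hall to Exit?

Augment Hall→StairC→C2→C3→Exit: bottleneck 2, flow now 2.
Augment Hall→StairC→C2→Lobby→Exit: bottleneck 7, flow now 9.
Augment Hall→StairC→StairA→C3→Exit: bottleneck 6, flow now 15.
Augment Hall→C5→C2→Lobby→Exit: bottleneck 2, flow now 17.
Augment Hall→StairB→C2→Lobby→Exit: bottleneck 1, flow now 18.
Augment Hall→StairB→C2→StairC→StairA→C3→Exit: bottleneck 5, flow now 23. (uses reverse residual edge)
No augmenting path remains; maximum flow = 23.
In the residual graph, reachable from Hall: {Hall, StairC, C5, StairB, C2, StairA, Lobby}.
Min-cut edges: C2→C3 (2), StairA→C3 (11), Lobby→Exit (10); capacity 2 + 11 + 10 = 23.
This cut is saturated, so no flow can exceed 23.

23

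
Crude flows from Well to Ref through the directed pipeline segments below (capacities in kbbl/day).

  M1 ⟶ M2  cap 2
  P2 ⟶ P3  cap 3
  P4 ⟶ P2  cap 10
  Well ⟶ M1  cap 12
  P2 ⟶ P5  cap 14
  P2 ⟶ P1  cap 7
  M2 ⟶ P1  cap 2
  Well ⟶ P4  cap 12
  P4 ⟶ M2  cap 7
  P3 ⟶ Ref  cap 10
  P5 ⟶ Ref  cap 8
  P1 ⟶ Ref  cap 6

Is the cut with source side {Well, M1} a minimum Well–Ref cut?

Given cut capacity: 12 + 2 = 14.
Augment Well→P4→M2→P1→Ref: bottleneck 2, flow now 2.
Augment Well→P4→P2→P3→Ref: bottleneck 3, flow now 5.
Augment Well→P4→P2→P1→Ref: bottleneck 4, flow now 9.
Augment Well→P4→P2→P5→Ref: bottleneck 3, flow now 12.
No augmenting path remains; maximum flow = 12.
In the residual graph, reachable from Well: {Well, P4, M1, M2}.
Min-cut edges: P4→P2 (10), M2→P1 (2); capacity 10 + 2 = 12.
Cut capacity 14 exceeds the max flow 12, so it is not minimum.

No — its capacity is 14, but the minimum cut has capacity 12.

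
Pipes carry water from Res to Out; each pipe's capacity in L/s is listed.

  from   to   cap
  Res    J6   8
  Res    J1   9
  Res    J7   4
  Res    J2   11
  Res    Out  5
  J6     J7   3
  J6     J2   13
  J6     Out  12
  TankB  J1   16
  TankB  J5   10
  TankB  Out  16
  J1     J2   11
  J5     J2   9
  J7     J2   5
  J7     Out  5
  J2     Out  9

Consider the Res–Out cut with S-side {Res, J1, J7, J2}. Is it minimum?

Given cut capacity: 8 + 5 + 5 + 9 = 27.
Augment Res→Out: bottleneck 5, flow now 5.
Augment Res→J6→Out: bottleneck 8, flow now 13.
Augment Res→J7→Out: bottleneck 4, flow now 17.
Augment Res→J2→Out: bottleneck 9, flow now 26.
No augmenting path remains; maximum flow = 26.
In the residual graph, reachable from Res: {Res, J1, J2}.
Min-cut edges: Res→J6 (8), Res→J7 (4), Res→Out (5), J2→Out (9); capacity 8 + 4 + 5 + 9 = 26.
Cut capacity 27 exceeds the max flow 26, so it is not minimum.

No — its capacity is 27, but the minimum cut has capacity 26.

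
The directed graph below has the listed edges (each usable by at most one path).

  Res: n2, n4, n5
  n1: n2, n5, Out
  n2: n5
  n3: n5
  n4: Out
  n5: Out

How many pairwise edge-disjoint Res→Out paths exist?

Assign every edge capacity 1; by Menger, the answer equals the max flow.
Path Res→n4→Out (+1); total 1.
Path Res→n5→Out (+1); total 2.
No residual Res→Out path; max flow = 2.
Certifying cut of size 2: {Res→n4, n5→Out}.

2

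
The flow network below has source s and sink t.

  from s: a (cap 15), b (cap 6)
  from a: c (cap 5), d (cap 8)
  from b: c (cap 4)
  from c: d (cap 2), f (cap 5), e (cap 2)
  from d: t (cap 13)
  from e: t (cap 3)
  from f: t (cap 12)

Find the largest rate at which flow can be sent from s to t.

17

Augment s→a→d→t: bottleneck 8, flow now 8.
Augment s→a→c→d→t: bottleneck 2, flow now 10.
Augment s→a→c→e→t: bottleneck 2, flow now 12.
Augment s→a→c→f→t: bottleneck 1, flow now 13.
Augment s→b→c→f→t: bottleneck 4, flow now 17.
No augmenting path remains; maximum flow = 17.
In the residual graph, reachable from s: {s, a, b}.
Min-cut edges: a→c (5), a→d (8), b→c (4); capacity 5 + 8 + 4 = 17.
This cut is saturated, so no flow can exceed 17.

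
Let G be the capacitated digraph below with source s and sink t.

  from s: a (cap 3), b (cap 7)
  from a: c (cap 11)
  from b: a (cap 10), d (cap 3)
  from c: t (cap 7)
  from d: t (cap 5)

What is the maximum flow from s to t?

10

Augment s→a→c→t: bottleneck 3, flow now 3.
Augment s→b→d→t: bottleneck 3, flow now 6.
Augment s→b→a→c→t: bottleneck 4, flow now 10.
No augmenting path remains; maximum flow = 10.
In the residual graph, reachable from s: {s}.
Min-cut edges: s→a (3), s→b (7); capacity 3 + 7 = 10.
This cut is saturated, so no flow can exceed 10.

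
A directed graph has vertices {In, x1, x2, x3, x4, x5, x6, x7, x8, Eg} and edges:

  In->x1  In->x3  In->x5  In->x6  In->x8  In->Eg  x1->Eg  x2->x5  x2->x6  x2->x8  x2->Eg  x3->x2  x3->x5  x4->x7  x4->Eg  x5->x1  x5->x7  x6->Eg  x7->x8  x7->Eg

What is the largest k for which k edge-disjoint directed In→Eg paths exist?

Assign every edge capacity 1; by Menger, the answer equals the max flow.
Path In→Eg (+1); total 1.
Path In→x1→Eg (+1); total 2.
Path In→x6→Eg (+1); total 3.
Path In→x3→x2→Eg (+1); total 4.
Path In→x5→x7→Eg (+1); total 5.
No residual In→Eg path; max flow = 5.
Certifying cut of size 5: {In→Eg, In→x1, In→x3, In→x5, In→x6}.

5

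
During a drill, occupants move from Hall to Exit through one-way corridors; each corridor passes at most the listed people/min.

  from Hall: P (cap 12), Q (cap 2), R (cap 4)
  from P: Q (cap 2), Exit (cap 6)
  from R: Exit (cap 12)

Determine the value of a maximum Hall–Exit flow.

10

Augment Hall→P→Exit: bottleneck 6, flow now 6.
Augment Hall→R→Exit: bottleneck 4, flow now 10.
No augmenting path remains; maximum flow = 10.
In the residual graph, reachable from Hall: {Hall, P, Q}.
Min-cut edges: Hall→R (4), P→Exit (6); capacity 4 + 6 = 10.
This cut is saturated, so no flow can exceed 10.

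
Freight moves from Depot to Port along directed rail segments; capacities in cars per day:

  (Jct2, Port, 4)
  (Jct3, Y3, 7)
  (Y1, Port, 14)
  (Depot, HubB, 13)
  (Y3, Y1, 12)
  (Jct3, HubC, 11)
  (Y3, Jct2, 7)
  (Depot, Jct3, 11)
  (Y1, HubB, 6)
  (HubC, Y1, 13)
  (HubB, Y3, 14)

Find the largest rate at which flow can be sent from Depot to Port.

Augment Depot→HubB→Y3→Jct2→Port: bottleneck 4, flow now 4.
Augment Depot→HubB→Y3→Y1→Port: bottleneck 9, flow now 13.
Augment Depot→Jct3→Y3→Y1→Port: bottleneck 3, flow now 16.
Augment Depot→Jct3→HubC→Y1→Port: bottleneck 2, flow now 18.
No augmenting path remains; maximum flow = 18.
In the residual graph, reachable from Depot: {Depot, HubB, Jct3, Y3, HubC, Jct2, Y1}.
Min-cut edges: Jct2→Port (4), Y1→Port (14); capacity 4 + 14 = 18.
This cut is saturated, so no flow can exceed 18.

18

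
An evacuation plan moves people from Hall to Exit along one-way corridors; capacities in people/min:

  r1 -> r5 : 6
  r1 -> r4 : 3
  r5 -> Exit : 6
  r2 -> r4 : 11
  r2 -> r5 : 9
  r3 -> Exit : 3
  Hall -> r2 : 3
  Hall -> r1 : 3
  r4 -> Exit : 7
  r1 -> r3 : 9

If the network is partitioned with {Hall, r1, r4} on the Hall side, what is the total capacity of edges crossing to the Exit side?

Edges leaving {Hall, r1, r4}: Hall→r2 (3), r1→r3 (9), r1→r5 (6), r4→Exit (7).
Cut capacity = 3 + 9 + 6 + 7 = 25.

25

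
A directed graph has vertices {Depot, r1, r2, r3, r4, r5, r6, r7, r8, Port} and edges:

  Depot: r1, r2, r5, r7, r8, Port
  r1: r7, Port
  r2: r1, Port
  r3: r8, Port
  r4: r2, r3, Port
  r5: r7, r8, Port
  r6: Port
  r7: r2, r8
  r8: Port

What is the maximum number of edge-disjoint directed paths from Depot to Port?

Assign every edge capacity 1; by Menger, the answer equals the max flow.
Path Depot→Port (+1); total 1.
Path Depot→r1→Port (+1); total 2.
Path Depot→r2→Port (+1); total 3.
Path Depot→r5→Port (+1); total 4.
Path Depot→r8→Port (+1); total 5.
No residual Depot→Port path; max flow = 5.
Certifying cut of size 5: {Depot→Port, Depot→r5, r1→Port, r2→Port, r8→Port}.

5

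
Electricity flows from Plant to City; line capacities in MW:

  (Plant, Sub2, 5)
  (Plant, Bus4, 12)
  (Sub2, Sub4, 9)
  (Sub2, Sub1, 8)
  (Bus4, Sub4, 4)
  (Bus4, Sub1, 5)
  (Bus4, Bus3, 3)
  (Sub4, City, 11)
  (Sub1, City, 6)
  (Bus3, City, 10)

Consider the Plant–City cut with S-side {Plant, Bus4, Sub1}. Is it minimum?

Given cut capacity: 5 + 4 + 3 + 6 = 18.
Augment Plant→Sub2→Sub4→City: bottleneck 5, flow now 5.
Augment Plant→Bus4→Sub4→City: bottleneck 4, flow now 9.
Augment Plant→Bus4→Sub1→City: bottleneck 5, flow now 14.
Augment Plant→Bus4→Bus3→City: bottleneck 3, flow now 17.
No augmenting path remains; maximum flow = 17.
In the residual graph, reachable from Plant: {Plant}.
Min-cut edges: Plant→Sub2 (5), Plant→Bus4 (12); capacity 5 + 12 = 17.
Cut capacity 18 exceeds the max flow 17, so it is not minimum.

No — its capacity is 18, but the minimum cut has capacity 17.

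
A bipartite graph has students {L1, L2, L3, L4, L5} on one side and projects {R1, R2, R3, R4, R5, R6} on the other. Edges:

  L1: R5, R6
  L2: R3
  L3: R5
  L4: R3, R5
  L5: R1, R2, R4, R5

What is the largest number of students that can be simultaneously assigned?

4

Unit-capacity flow: source→left, listed edges, right→sink; max matching = max flow.
Augmenting path L1→R5 (+1); matched 1.
Augmenting path L2→R3 (+1); matched 2.
Augmenting path L5→R1 (+1); matched 3.
Augmenting path L3→R5→L1→R6 (+1); matched 4.
No augmenting path remains; maximum matching = 4.
König certificate: {L1, L5, R3, R5} is a vertex cover of size 4 (every listed pair touches it), so no matching can be larger.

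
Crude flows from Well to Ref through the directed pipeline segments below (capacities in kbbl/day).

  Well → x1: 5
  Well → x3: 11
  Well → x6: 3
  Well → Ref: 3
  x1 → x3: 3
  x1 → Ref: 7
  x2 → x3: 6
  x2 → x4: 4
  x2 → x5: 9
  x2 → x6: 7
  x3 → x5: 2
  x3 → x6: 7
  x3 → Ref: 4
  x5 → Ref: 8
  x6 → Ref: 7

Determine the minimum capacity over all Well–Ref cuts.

Augment Well→Ref: bottleneck 3, flow now 3.
Augment Well→x1→Ref: bottleneck 5, flow now 8.
Augment Well→x3→Ref: bottleneck 4, flow now 12.
Augment Well→x6→Ref: bottleneck 3, flow now 15.
Augment Well→x3→x5→Ref: bottleneck 2, flow now 17.
Augment Well→x3→x6→Ref: bottleneck 4, flow now 21.
No augmenting path remains; maximum flow = 21.
By max-flow min-cut, the minimum cut capacity equals the max flow.
In the residual graph, reachable from Well: {Well, x3, x6}.
Min-cut edges: Well→x1 (5), Well→Ref (3), x3→x5 (2), x3→Ref (4), x6→Ref (7); capacity 5 + 3 + 2 + 4 + 7 = 21.

21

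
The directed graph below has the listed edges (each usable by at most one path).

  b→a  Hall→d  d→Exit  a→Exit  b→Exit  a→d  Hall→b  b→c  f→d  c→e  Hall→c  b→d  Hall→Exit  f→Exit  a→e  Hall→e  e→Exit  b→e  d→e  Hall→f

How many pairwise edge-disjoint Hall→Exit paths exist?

5

Assign every edge capacity 1; by Menger, the answer equals the max flow.
Path Hall→Exit (+1); total 1.
Path Hall→b→Exit (+1); total 2.
Path Hall→d→Exit (+1); total 3.
Path Hall→e→Exit (+1); total 4.
Path Hall→f→Exit (+1); total 5.
No residual Hall→Exit path; max flow = 5.
Certifying cut of size 5: {Hall→Exit, Hall→b, Hall→d, Hall→f, e→Exit}.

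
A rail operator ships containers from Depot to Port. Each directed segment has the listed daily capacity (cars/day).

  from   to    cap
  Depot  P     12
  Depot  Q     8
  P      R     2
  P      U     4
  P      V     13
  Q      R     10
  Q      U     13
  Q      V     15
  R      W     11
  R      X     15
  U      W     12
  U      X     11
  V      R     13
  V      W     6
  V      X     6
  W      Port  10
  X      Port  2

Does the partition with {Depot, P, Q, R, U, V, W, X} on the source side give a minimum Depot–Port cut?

Yes — it is a minimum cut (capacity 12).

Given cut capacity: 10 + 2 = 12.
Augment Depot→P→R→W→Port: bottleneck 2, flow now 2.
Augment Depot→P→U→W→Port: bottleneck 4, flow now 6.
Augment Depot→P→V→W→Port: bottleneck 4, flow now 10.
Augment Depot→P→V→X→Port: bottleneck 2, flow now 12.
No augmenting path remains; maximum flow = 12.
Cut capacity 12 equals the max flow, so it is a minimum cut.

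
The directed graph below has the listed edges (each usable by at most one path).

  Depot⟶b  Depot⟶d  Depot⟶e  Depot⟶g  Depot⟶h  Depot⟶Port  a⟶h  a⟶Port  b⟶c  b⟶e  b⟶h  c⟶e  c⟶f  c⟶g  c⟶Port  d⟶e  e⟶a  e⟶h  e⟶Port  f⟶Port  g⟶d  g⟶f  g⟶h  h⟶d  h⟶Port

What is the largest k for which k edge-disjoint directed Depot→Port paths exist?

Assign every edge capacity 1; by Menger, the answer equals the max flow.
Path Depot→Port (+1); total 1.
Path Depot→e→Port (+1); total 2.
Path Depot→h→Port (+1); total 3.
Path Depot→b→c→Port (+1); total 4.
Path Depot→g→f→Port (+1); total 5.
Path Depot→d→e→a→Port (+1); total 6.
No residual Depot→Port path; max flow = 6.
Certifying cut of size 6: {Depot→Port, Depot→b, Depot→d, Depot→e, Depot→g, Depot→h}.

6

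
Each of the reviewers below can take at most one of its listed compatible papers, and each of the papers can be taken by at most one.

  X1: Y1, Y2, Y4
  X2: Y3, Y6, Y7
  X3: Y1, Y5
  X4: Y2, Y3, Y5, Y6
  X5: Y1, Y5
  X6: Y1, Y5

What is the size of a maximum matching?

Unit-capacity flow: source→left, listed edges, right→sink; max matching = max flow.
Augmenting path X1→Y1 (+1); matched 1.
Augmenting path X2→Y3 (+1); matched 2.
Augmenting path X3→Y5 (+1); matched 3.
Augmenting path X4→Y2 (+1); matched 4.
Augmenting path X5→Y1→X1→Y4 (+1); matched 5.
No augmenting path remains; maximum matching = 5.
König certificate: {X1, X2, X4, Y1, Y5} is a vertex cover of size 5 (every listed pair touches it), so no matching can be larger.

5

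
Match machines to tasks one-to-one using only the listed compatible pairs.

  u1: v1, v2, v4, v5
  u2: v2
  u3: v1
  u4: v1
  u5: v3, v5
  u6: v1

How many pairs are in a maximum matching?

4

Unit-capacity flow: source→left, listed edges, right→sink; max matching = max flow.
Augmenting path u1→v1 (+1); matched 1.
Augmenting path u2→v2 (+1); matched 2.
Augmenting path u5→v3 (+1); matched 3.
Augmenting path u3→v1→u1→v4 (+1); matched 4.
No augmenting path remains; maximum matching = 4.
König certificate: {u1, u2, u5, v1} is a vertex cover of size 4 (every listed pair touches it), so no matching can be larger.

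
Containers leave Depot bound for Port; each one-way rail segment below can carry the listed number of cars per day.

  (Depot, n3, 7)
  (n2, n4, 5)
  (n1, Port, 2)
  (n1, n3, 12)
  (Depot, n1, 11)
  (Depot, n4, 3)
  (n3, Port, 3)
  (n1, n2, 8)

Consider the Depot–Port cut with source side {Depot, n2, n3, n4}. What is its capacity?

Edges leaving {Depot, n2, n3, n4}: Depot→n1 (11), n3→Port (3).
Cut capacity = 11 + 3 = 14.

14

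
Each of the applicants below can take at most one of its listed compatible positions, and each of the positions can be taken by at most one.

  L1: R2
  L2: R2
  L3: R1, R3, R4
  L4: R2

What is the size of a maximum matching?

2

Unit-capacity flow: source→left, listed edges, right→sink; max matching = max flow.
Augmenting path L1→R2 (+1); matched 1.
Augmenting path L3→R1 (+1); matched 2.
No augmenting path remains; maximum matching = 2.
König certificate: {L3, R2} is a vertex cover of size 2 (every listed pair touches it), so no matching can be larger.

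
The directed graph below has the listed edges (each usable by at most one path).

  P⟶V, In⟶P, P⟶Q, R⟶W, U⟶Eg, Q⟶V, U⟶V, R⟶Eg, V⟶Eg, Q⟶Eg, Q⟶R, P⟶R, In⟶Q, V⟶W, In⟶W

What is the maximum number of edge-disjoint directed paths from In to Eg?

2

Assign every edge capacity 1; by Menger, the answer equals the max flow.
Path In→Q→Eg (+1); total 1.
Path In→P→R→Eg (+1); total 2.
No residual In→Eg path; max flow = 2.
Certifying cut of size 2: {In→P, In→Q}.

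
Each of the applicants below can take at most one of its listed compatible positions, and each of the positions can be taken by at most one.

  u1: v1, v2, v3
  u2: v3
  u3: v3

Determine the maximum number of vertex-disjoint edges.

2

Unit-capacity flow: source→left, listed edges, right→sink; max matching = max flow.
Augmenting path u1→v1 (+1); matched 1.
Augmenting path u2→v3 (+1); matched 2.
No augmenting path remains; maximum matching = 2.
König certificate: {u1, v3} is a vertex cover of size 2 (every listed pair touches it), so no matching can be larger.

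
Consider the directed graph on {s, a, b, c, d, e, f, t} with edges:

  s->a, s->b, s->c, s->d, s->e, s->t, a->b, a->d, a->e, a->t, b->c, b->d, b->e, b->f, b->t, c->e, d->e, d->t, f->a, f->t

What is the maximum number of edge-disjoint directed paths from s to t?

4

Assign every edge capacity 1; by Menger, the answer equals the max flow.
Path s→t (+1); total 1.
Path s→a→t (+1); total 2.
Path s→b→t (+1); total 3.
Path s→d→t (+1); total 4.
No residual s→t path; max flow = 4.
Certifying cut of size 4: {s→a, s→b, s→d, s→t}.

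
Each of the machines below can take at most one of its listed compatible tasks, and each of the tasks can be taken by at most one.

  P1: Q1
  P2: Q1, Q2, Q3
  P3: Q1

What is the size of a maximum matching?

Unit-capacity flow: source→left, listed edges, right→sink; max matching = max flow.
Augmenting path P1→Q1 (+1); matched 1.
Augmenting path P2→Q2 (+1); matched 2.
No augmenting path remains; maximum matching = 2.
König certificate: {P2, Q1} is a vertex cover of size 2 (every listed pair touches it), so no matching can be larger.

2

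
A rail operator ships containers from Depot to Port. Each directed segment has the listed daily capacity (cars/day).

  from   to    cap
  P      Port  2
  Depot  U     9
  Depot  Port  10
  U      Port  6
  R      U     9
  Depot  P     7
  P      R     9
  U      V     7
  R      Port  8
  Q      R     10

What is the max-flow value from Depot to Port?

23

Augment Depot→Port: bottleneck 10, flow now 10.
Augment Depot→P→Port: bottleneck 2, flow now 12.
Augment Depot→U→Port: bottleneck 6, flow now 18.
Augment Depot→P→R→Port: bottleneck 5, flow now 23.
No augmenting path remains; maximum flow = 23.
In the residual graph, reachable from Depot: {Depot, U, V}.
Min-cut edges: Depot→P (7), Depot→Port (10), U→Port (6); capacity 7 + 10 + 6 = 23.
This cut is saturated, so no flow can exceed 23.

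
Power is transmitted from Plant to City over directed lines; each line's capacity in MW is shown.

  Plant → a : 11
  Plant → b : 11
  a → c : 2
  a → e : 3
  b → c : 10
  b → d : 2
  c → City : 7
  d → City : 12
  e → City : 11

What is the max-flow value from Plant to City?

12

Augment Plant→a→c→City: bottleneck 2, flow now 2.
Augment Plant→a→e→City: bottleneck 3, flow now 5.
Augment Plant→b→c→City: bottleneck 5, flow now 10.
Augment Plant→b→d→City: bottleneck 2, flow now 12.
No augmenting path remains; maximum flow = 12.
In the residual graph, reachable from Plant: {Plant, a, b, c}.
Min-cut edges: a→e (3), b→d (2), c→City (7); capacity 3 + 2 + 7 = 12.
This cut is saturated, so no flow can exceed 12.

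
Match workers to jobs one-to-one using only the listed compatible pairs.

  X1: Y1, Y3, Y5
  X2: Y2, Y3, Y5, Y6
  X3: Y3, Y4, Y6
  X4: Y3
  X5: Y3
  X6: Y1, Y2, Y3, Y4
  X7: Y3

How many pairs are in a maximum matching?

5

Unit-capacity flow: source→left, listed edges, right→sink; max matching = max flow.
Augmenting path X1→Y1 (+1); matched 1.
Augmenting path X2→Y2 (+1); matched 2.
Augmenting path X3→Y3 (+1); matched 3.
Augmenting path X6→Y4 (+1); matched 4.
Augmenting path X4→Y3→X3→Y6 (+1); matched 5.
No augmenting path remains; maximum matching = 5.
König certificate: {X1, X2, X3, X6, Y3} is a vertex cover of size 5 (every listed pair touches it), so no matching can be larger.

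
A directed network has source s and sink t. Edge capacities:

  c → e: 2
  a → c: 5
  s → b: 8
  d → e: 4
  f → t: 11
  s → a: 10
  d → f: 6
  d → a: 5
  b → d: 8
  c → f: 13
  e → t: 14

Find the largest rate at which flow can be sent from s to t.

13

Augment s→a→c→e→t: bottleneck 2, flow now 2.
Augment s→a→c→f→t: bottleneck 3, flow now 5.
Augment s→b→d→e→t: bottleneck 4, flow now 9.
Augment s→b→d→f→t: bottleneck 4, flow now 13.
No augmenting path remains; maximum flow = 13.
In the residual graph, reachable from s: {s, a}.
Min-cut edges: s→b (8), a→c (5); capacity 8 + 5 = 13.
This cut is saturated, so no flow can exceed 13.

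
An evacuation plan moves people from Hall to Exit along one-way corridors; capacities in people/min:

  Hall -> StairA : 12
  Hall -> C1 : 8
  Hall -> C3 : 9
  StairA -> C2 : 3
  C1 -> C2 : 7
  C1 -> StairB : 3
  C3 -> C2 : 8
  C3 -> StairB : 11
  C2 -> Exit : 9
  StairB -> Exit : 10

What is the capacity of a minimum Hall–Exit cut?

19

Augment Hall→StairA→C2→Exit: bottleneck 3, flow now 3.
Augment Hall→C1→C2→Exit: bottleneck 6, flow now 9.
Augment Hall→C1→StairB→Exit: bottleneck 2, flow now 11.
Augment Hall→C3→StairB→Exit: bottleneck 8, flow now 19.
No augmenting path remains; maximum flow = 19.
By max-flow min-cut, the minimum cut capacity equals the max flow.
In the residual graph, reachable from Hall: {Hall, StairA, C1, C3, C2, StairB}.
Min-cut edges: C2→Exit (9), StairB→Exit (10); capacity 9 + 10 = 19.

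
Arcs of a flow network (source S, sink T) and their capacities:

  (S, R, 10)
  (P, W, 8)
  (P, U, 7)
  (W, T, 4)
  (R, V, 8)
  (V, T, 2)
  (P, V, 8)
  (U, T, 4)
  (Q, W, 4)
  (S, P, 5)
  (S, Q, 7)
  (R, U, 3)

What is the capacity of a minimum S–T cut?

Augment S→P→U→T: bottleneck 4, flow now 4.
Augment S→P→V→T: bottleneck 1, flow now 5.
Augment S→Q→W→T: bottleneck 4, flow now 9.
Augment S→R→V→T: bottleneck 1, flow now 10.
No augmenting path remains; maximum flow = 10.
By max-flow min-cut, the minimum cut capacity equals the max flow.
In the residual graph, reachable from S: {S, P, Q, R, U, V, W}.
Min-cut edges: U→T (4), V→T (2), W→T (4); capacity 4 + 2 + 4 = 10.

10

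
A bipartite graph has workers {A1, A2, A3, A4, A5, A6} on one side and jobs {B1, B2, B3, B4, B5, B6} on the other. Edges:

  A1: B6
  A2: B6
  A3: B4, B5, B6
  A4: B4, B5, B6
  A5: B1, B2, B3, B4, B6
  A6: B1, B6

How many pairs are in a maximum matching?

5

Unit-capacity flow: source→left, listed edges, right→sink; max matching = max flow.
Augmenting path A1→B6 (+1); matched 1.
Augmenting path A3→B4 (+1); matched 2.
Augmenting path A4→B5 (+1); matched 3.
Augmenting path A5→B1 (+1); matched 4.
Augmenting path A6→B1→A5→B2 (+1); matched 5.
No augmenting path remains; maximum matching = 5.
König certificate: {A3, A4, A5, A6, B6} is a vertex cover of size 5 (every listed pair touches it), so no matching can be larger.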